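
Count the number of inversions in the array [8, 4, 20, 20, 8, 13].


For each element, count the later elements that are smaller than it:
  8 (index 0): smaller elements after it = [4] -> 1
  4 (index 1): smaller elements after it = [] -> 0
  20 (index 2): smaller elements after it = [8, 13] -> 2
  20 (index 3): smaller elements after it = [8, 13] -> 2
  8 (index 4): smaller elements after it = [] -> 0
Total inversions = 1 + 0 + 2 + 2 + 0 = 5
Final answer: 5


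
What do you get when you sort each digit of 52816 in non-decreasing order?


The number 52816 has digits: 5, 2, 8, 1, 6
Sorted: 1, 2, 5, 6, 8
Joining the sorted digits gives the result.
Final answer: 12568


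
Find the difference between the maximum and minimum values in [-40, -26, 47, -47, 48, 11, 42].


Maximum value: 48
Minimum value: -47
Range = 48 - (-47) = 95
Final answer: 95


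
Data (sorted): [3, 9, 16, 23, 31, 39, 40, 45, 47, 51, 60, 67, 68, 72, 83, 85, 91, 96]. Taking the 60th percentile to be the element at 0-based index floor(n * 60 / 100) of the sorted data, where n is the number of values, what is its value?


The dataset has n = 18 elements.
Index = floor(18 * 60 / 100) = floor(1080 / 100) = floor(10.8) = 10
Counting from index 0 in the sorted data, the element at index 10 is 60.
Final answer: 60


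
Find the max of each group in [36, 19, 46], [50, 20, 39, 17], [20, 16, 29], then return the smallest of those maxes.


Find max of each group:
  Group 1: [36, 19, 46] -> max = 46
  Group 2: [50, 20, 39, 17] -> max = 50
  Group 3: [20, 16, 29] -> max = 29
Maxes: [46, 50, 29]
Minimum of maxes = 29
Final answer: 29


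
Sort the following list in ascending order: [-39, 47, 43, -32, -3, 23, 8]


Original list: [-39, 47, 43, -32, -3, 23, 8]
Repeatedly take the smallest remaining element:
  Remaining [-39, 47, 43, -32, -3, 23, 8] -> smallest is -39
  Remaining [47, 43, -32, -3, 23, 8] -> smallest is -32
  Remaining [47, 43, -3, 23, 8] -> smallest is -3
  Remaining [47, 43, 23, 8] -> smallest is 8
  Remaining [47, 43, 23] -> smallest is 23
  Remaining [47, 43] -> smallest is 43
  Remaining [47] -> smallest is 47
Collecting the picks in order gives the sorted list.
Final answer: [-39, -32, -3, 8, 23, 43, 47]


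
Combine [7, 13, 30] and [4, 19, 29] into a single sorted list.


List A: [7, 13, 30]
List B: [4, 19, 29]
Repeatedly compare the front elements and take the smaller:
  7 vs 4 -> take 4
  7 vs 19 -> take 7
  13 vs 19 -> take 13
  30 vs 19 -> take 19
  30 vs 29 -> take 29
  B is exhausted; append the rest of A: [30]
Final answer: [4, 7, 13, 19, 29, 30]


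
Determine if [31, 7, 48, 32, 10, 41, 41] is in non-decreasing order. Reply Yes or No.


Check consecutive pairs:
  31 <= 7? False
  7 <= 48? True
  48 <= 32? False
  32 <= 10? False
  10 <= 41? True
  41 <= 41? True
3 consecutive pair(s) are out of order, so the list is not sorted.
Final answer: No


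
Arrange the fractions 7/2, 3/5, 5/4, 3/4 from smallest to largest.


Convert to decimal for comparison:
  7/2 = 3.5
  3/5 = 0.6
  5/4 = 1.25
  3/4 = 0.75
Decimals in increasing order: 0.6 < 0.75 < 1.25 < 3.5
Writing each back as its fraction gives the sorted order.
Final answer: 3/5, 3/4, 5/4, 7/2


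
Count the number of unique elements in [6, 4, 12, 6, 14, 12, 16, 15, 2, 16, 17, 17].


List all unique values:
Distinct values: [2, 4, 6, 12, 14, 15, 16, 17]
Count = 8
Final answer: 8


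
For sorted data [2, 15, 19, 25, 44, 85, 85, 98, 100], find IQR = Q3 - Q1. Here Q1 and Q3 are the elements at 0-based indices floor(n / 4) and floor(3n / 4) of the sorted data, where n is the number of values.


The data has n = 9 elements.
Q1 index = floor(9 / 4) = floor(2.25) = 2; Q3 index = floor(3 * 9 / 4) = floor(6.75) = 6
Q1 = element at index 2 = 19
Q3 = element at index 6 = 85
IQR = 85 - 19 = 66
Final answer: 66


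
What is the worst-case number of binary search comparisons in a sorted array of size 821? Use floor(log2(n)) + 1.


Binary search halves the search space each step.
Maximum comparisons = floor(log2(821)) + 1
log2(821) = 9.6812
floor(log2(821)) = 9, so 9 + 1 = 10
Final answer: 10


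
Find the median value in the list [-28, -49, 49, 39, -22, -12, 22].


First, sort the list: [-49, -28, -22, -12, 22, 39, 49]
The list has 7 elements (odd count).
The middle index is 3 (0-based), and the element there is -12.
Final answer: -12


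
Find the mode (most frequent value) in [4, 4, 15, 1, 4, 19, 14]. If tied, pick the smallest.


Count the frequency of each value:
  1 appears 1 time(s)
  4 appears 3 time(s)
  14 appears 1 time(s)
  15 appears 1 time(s)
  19 appears 1 time(s)
Maximum frequency is 3.
Only 4 reaches that frequency, so it is the mode.
Final answer: 4


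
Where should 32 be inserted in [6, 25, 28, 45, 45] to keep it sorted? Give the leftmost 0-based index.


List is sorted: [6, 25, 28, 45, 45]
We need the leftmost position where 32 can be inserted, i.e. the first index whose element is >= 32 (or the end of the list if none is).
Binary search with low=0, high=5 (0-based indices):
  low=0, high=5, mid=2: a[2]=28 < 32, so low = 3
  low=3, high=5, mid=4: a[4]=45 >= 32, so high = 4
  low=3, high=4, mid=3: a[3]=45 >= 32, so high = 3
Now low = high = 3, so the insertion index is 3.
Final answer: 3


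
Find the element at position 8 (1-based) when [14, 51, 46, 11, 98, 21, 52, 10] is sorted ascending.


Sort ascending: [10, 11, 14, 21, 46, 51, 52, 98]
The 8th element (1-indexed) is at index 7.
Value = 98
Final answer: 98


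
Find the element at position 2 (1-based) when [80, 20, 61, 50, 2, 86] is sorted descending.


Sort descending: [86, 80, 61, 50, 20, 2]
The 2nd element (1-indexed) is at index 1.
Value = 80
Final answer: 80


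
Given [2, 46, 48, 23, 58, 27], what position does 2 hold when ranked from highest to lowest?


Sort descending: [58, 48, 46, 27, 23, 2]
Find 2 in the sorted list.
2 is at position 6.
Final answer: 6


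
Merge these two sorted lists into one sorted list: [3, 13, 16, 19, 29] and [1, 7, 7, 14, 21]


List A: [3, 13, 16, 19, 29]
List B: [1, 7, 7, 14, 21]
Repeatedly compare the front elements and take the smaller:
  3 vs 1 -> take 1
  3 vs 7 -> take 3
  13 vs 7 -> take 7
  13 vs 7 -> take 7
  13 vs 14 -> take 13
  16 vs 14 -> take 14
  16 vs 21 -> take 16
  19 vs 21 -> take 19
  29 vs 21 -> take 21
  B is exhausted; append the rest of A: [29]
Final answer: [1, 3, 7, 7, 13, 14, 16, 19, 21, 29]


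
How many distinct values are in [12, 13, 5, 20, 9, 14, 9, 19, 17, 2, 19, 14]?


List all unique values:
Distinct values: [2, 5, 9, 12, 13, 14, 17, 19, 20]
Count = 9
Final answer: 9


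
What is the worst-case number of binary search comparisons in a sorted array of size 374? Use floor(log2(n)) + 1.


Binary search halves the search space each step.
Maximum comparisons = floor(log2(374)) + 1
log2(374) = 8.5469
floor(log2(374)) = 8, so 8 + 1 = 9
Final answer: 9


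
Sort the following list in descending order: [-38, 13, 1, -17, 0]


Original list: [-38, 13, 1, -17, 0]
Repeatedly take the largest remaining element:
  Remaining [-38, 13, 1, -17, 0] -> largest is 13
  Remaining [-38, 1, -17, 0] -> largest is 1
  Remaining [-38, -17, 0] -> largest is 0
  Remaining [-38, -17] -> largest is -17
  Remaining [-38] -> largest is -38
Collecting the picks in order gives the descending list.
Final answer: [13, 1, 0, -17, -38]


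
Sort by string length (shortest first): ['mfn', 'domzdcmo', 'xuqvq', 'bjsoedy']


Compute lengths:
  'mfn' has length 3
  'domzdcmo' has length 8
  'xuqvq' has length 5
  'bjsoedy' has length 7
Lengths in increasing order: 3 < 5 < 7 < 8
Listing the words in that order gives the answer.
Final answer: ['mfn', 'xuqvq', 'bjsoedy', 'domzdcmo']


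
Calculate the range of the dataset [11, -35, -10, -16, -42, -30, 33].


Maximum value: 33
Minimum value: -42
Range = 33 - (-42) = 75
Final answer: 75


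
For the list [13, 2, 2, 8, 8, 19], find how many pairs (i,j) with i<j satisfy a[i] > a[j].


For each element, count the later elements that are smaller than it:
  13 (index 0): smaller elements after it = [2, 2, 8, 8] -> 4
  2 (index 1): smaller elements after it = [] -> 0
  2 (index 2): smaller elements after it = [] -> 0
  8 (index 3): smaller elements after it = [] -> 0
  8 (index 4): smaller elements after it = [] -> 0
Total inversions = 4 + 0 + 0 + 0 + 0 = 4
Final answer: 4


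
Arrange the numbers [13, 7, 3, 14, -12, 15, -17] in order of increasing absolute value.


Compute absolute values:
  |13| = 13
  |7| = 7
  |3| = 3
  |14| = 14
  |-12| = 12
  |15| = 15
  |-17| = 17
Absolute values in increasing order: 3 < 7 < 12 < 13 < 14 < 15 < 17
Listing the original numbers in that order gives the answer.
Final answer: [3, 7, -12, 13, 14, 15, -17]


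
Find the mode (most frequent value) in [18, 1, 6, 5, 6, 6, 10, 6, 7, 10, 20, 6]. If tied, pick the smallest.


Count the frequency of each value:
  1 appears 1 time(s)
  5 appears 1 time(s)
  6 appears 5 time(s)
  7 appears 1 time(s)
  10 appears 2 time(s)
  18 appears 1 time(s)
  20 appears 1 time(s)
Maximum frequency is 5.
Only 6 reaches that frequency, so it is the mode.
Final answer: 6


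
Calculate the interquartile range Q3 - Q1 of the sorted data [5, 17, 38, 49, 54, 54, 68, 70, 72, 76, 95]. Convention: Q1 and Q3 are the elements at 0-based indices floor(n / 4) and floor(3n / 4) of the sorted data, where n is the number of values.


The data has n = 11 elements.
Q1 index = floor(11 / 4) = floor(2.75) = 2; Q3 index = floor(3 * 11 / 4) = floor(8.25) = 8
Q1 = element at index 2 = 38
Q3 = element at index 8 = 72
IQR = 72 - 38 = 34
Final answer: 34


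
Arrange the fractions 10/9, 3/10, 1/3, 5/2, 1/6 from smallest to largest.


Convert to decimal for comparison:
  10/9 = 1.1111
  3/10 = 0.3
  1/3 = 0.3333
  5/2 = 2.5
  1/6 = 0.1667
Decimals in increasing order: 0.1667 < 0.3 < 0.3333 < 1.1111 < 2.5
Writing each back as its fraction gives the sorted order.
Final answer: 1/6, 3/10, 1/3, 10/9, 5/2


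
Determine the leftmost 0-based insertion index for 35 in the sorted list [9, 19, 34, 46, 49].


List is sorted: [9, 19, 34, 46, 49]
We need the leftmost position where 35 can be inserted, i.e. the first index whose element is >= 35 (or the end of the list if none is).
Binary search with low=0, high=5 (0-based indices):
  low=0, high=5, mid=2: a[2]=34 < 35, so low = 3
  low=3, high=5, mid=4: a[4]=49 >= 35, so high = 4
  low=3, high=4, mid=3: a[3]=46 >= 35, so high = 3
Now low = high = 3, so the insertion index is 3.
Final answer: 3


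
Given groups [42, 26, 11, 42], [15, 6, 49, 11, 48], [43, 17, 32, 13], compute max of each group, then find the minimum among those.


Find max of each group:
  Group 1: [42, 26, 11, 42] -> max = 42
  Group 2: [15, 6, 49, 11, 48] -> max = 49
  Group 3: [43, 17, 32, 13] -> max = 43
Maxes: [42, 49, 43]
Minimum of maxes = 42
Final answer: 42


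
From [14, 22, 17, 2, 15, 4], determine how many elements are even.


Check each element:
  14 is even
  22 is even
  17 is odd
  2 is even
  15 is odd
  4 is even
Evens: [14, 22, 2, 4]
Count of evens = 4
Final answer: 4


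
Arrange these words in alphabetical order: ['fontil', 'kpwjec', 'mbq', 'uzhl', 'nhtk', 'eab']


Compare strings character by character (the first differing letter decides):
  'eab' < 'fontil' since 'e' < 'f' at position 1
  'fontil' < 'kpwjec' since 'f' < 'k' at position 1
  'kpwjec' < 'mbq' since 'k' < 'm' at position 1
  'mbq' < 'nhtk' since 'm' < 'n' at position 1
  'nhtk' < 'uzhl' since 'n' < 'u' at position 1
Chaining these comparisons gives the alphabetical order.
Final answer: ['eab', 'fontil', 'kpwjec', 'mbq', 'nhtk', 'uzhl']


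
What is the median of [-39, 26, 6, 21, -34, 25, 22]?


First, sort the list: [-39, -34, 6, 21, 22, 25, 26]
The list has 7 elements (odd count).
The middle index is 3 (0-based), and the element there is 21.
Final answer: 21


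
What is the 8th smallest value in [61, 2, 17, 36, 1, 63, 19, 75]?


Sort ascending: [1, 2, 17, 19, 36, 61, 63, 75]
The 8th element (1-indexed) is at index 7.
Value = 75
Final answer: 75


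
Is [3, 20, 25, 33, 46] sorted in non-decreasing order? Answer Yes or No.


Check consecutive pairs:
  3 <= 20? True
  20 <= 25? True
  25 <= 33? True
  33 <= 46? True
Every consecutive pair is in order, so the list is non-decreasing.
Final answer: Yes


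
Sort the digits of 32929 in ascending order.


The number 32929 has digits: 3, 2, 9, 2, 9
Sorted: 2, 2, 3, 9, 9
Joining the sorted digits gives the result.
Final answer: 22399


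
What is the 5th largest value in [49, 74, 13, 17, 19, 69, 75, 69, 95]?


Sort descending: [95, 75, 74, 69, 69, 49, 19, 17, 13]
The 5th element (1-indexed) is at index 4.
Value = 69
Final answer: 69


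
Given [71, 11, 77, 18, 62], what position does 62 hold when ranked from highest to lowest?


Sort descending: [77, 71, 62, 18, 11]
Find 62 in the sorted list.
62 is at position 3.
Final answer: 3


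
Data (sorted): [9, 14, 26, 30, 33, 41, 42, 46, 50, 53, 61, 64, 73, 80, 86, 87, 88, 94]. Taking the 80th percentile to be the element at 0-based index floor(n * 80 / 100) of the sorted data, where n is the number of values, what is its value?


The dataset has n = 18 elements.
Index = floor(18 * 80 / 100) = floor(1440 / 100) = floor(14.4) = 14
Counting from index 0 in the sorted data, the element at index 14 is 86.
Final answer: 86


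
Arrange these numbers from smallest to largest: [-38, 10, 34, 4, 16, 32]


Original list: [-38, 10, 34, 4, 16, 32]
Repeatedly take the smallest remaining element:
  Remaining [-38, 10, 34, 4, 16, 32] -> smallest is -38
  Remaining [10, 34, 4, 16, 32] -> smallest is 4
  Remaining [10, 34, 16, 32] -> smallest is 10
  Remaining [34, 16, 32] -> smallest is 16
  Remaining [34, 32] -> smallest is 32
  Remaining [34] -> smallest is 34
Collecting the picks in order gives the sorted list.
Final answer: [-38, 4, 10, 16, 32, 34]


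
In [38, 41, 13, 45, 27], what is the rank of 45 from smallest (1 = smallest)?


Sort ascending: [13, 27, 38, 41, 45]
Find 45 in the sorted list.
45 is at position 5 (1-indexed).
Final answer: 5


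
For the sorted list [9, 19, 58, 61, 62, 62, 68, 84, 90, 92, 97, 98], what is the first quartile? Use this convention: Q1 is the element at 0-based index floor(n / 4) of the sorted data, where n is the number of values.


The list has n = 12 elements.
Q1 index = floor(12 / 4) = floor(3) = 3
Counting from index 0 in the sorted data, the element at index 3 is 61.
Final answer: 61


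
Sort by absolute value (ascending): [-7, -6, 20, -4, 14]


Compute absolute values:
  |-7| = 7
  |-6| = 6
  |20| = 20
  |-4| = 4
  |14| = 14
Absolute values in increasing order: 4 < 6 < 7 < 14 < 20
Listing the original numbers in that order gives the answer.
Final answer: [-4, -6, -7, 14, 20]


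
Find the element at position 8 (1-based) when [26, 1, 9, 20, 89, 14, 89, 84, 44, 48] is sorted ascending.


Sort ascending: [1, 9, 14, 20, 26, 44, 48, 84, 89, 89]
The 8th element (1-indexed) is at index 7.
Value = 84
Final answer: 84


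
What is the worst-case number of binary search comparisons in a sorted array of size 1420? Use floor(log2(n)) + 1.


Binary search halves the search space each step.
Maximum comparisons = floor(log2(1420)) + 1
log2(1420) = 10.4717
floor(log2(1420)) = 10, so 10 + 1 = 11
Final answer: 11


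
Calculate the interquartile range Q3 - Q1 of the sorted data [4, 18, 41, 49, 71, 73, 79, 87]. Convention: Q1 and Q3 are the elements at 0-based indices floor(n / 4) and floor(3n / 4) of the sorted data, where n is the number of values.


The data has n = 8 elements.
Q1 index = floor(8 / 4) = floor(2) = 2; Q3 index = floor(3 * 8 / 4) = floor(6) = 6
Q1 = element at index 2 = 41
Q3 = element at index 6 = 79
IQR = 79 - 41 = 38
Final answer: 38


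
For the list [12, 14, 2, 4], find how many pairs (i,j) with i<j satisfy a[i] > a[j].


For each element, count the later elements that are smaller than it:
  12 (index 0): smaller elements after it = [2, 4] -> 2
  14 (index 1): smaller elements after it = [2, 4] -> 2
  2 (index 2): smaller elements after it = [] -> 0
Total inversions = 2 + 2 + 0 = 4
Final answer: 4


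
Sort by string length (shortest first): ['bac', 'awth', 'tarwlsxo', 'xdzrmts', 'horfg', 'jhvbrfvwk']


Compute lengths:
  'bac' has length 3
  'awth' has length 4
  'tarwlsxo' has length 8
  'xdzrmts' has length 7
  'horfg' has length 5
  'jhvbrfvwk' has length 9
Lengths in increasing order: 3 < 4 < 5 < 7 < 8 < 9
Listing the words in that order gives the answer.
Final answer: ['bac', 'awth', 'horfg', 'xdzrmts', 'tarwlsxo', 'jhvbrfvwk']


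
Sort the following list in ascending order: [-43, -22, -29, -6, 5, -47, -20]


Original list: [-43, -22, -29, -6, 5, -47, -20]
Repeatedly take the smallest remaining element:
  Remaining [-43, -22, -29, -6, 5, -47, -20] -> smallest is -47
  Remaining [-43, -22, -29, -6, 5, -20] -> smallest is -43
  Remaining [-22, -29, -6, 5, -20] -> smallest is -29
  Remaining [-22, -6, 5, -20] -> smallest is -22
  Remaining [-6, 5, -20] -> smallest is -20
  Remaining [-6, 5] -> smallest is -6
  Remaining [5] -> smallest is 5
Collecting the picks in order gives the sorted list.
Final answer: [-47, -43, -29, -22, -20, -6, 5]


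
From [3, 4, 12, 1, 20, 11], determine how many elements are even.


Check each element:
  3 is odd
  4 is even
  12 is even
  1 is odd
  20 is even
  11 is odd
Evens: [4, 12, 20]
Count of evens = 3
Final answer: 3


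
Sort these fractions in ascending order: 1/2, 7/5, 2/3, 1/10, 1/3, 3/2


Convert to decimal for comparison:
  1/2 = 0.5
  7/5 = 1.4
  2/3 = 0.6667
  1/10 = 0.1
  1/3 = 0.3333
  3/2 = 1.5
Decimals in increasing order: 0.1 < 0.3333 < 0.5 < 0.6667 < 1.4 < 1.5
Writing each back as its fraction gives the sorted order.
Final answer: 1/10, 1/3, 1/2, 2/3, 7/5, 3/2


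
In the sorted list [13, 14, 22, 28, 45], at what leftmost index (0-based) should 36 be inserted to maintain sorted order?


List is sorted: [13, 14, 22, 28, 45]
We need the leftmost position where 36 can be inserted, i.e. the first index whose element is >= 36 (or the end of the list if none is).
Binary search with low=0, high=5 (0-based indices):
  low=0, high=5, mid=2: a[2]=22 < 36, so low = 3
  low=3, high=5, mid=4: a[4]=45 >= 36, so high = 4
  low=3, high=4, mid=3: a[3]=28 < 36, so low = 4
Now low = high = 4, so the insertion index is 4.
Final answer: 4


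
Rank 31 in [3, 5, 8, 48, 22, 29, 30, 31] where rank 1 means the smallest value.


Sort ascending: [3, 5, 8, 22, 29, 30, 31, 48]
Find 31 in the sorted list.
31 is at position 7 (1-indexed).
Final answer: 7


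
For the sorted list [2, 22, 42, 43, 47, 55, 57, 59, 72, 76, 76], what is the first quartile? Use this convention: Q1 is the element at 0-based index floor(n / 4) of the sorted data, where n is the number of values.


The list has n = 11 elements.
Q1 index = floor(11 / 4) = floor(2.75) = 2
Counting from index 0 in the sorted data, the element at index 2 is 42.
Final answer: 42


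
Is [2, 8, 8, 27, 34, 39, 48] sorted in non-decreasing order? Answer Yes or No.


Check consecutive pairs:
  2 <= 8? True
  8 <= 8? True
  8 <= 27? True
  27 <= 34? True
  34 <= 39? True
  39 <= 48? True
Every consecutive pair is in order, so the list is non-decreasing.
Final answer: Yes


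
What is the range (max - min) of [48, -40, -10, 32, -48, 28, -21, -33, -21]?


Maximum value: 48
Minimum value: -48
Range = 48 - (-48) = 96
Final answer: 96


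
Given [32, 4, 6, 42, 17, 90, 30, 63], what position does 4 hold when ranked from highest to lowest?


Sort descending: [90, 63, 42, 32, 30, 17, 6, 4]
Find 4 in the sorted list.
4 is at position 8.
Final answer: 8


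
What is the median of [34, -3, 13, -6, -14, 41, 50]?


First, sort the list: [-14, -6, -3, 13, 34, 41, 50]
The list has 7 elements (odd count).
The middle index is 3 (0-based), and the element there is 13.
Final answer: 13


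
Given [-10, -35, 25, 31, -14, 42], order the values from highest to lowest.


Original list: [-10, -35, 25, 31, -14, 42]
Repeatedly take the largest remaining element:
  Remaining [-10, -35, 25, 31, -14, 42] -> largest is 42
  Remaining [-10, -35, 25, 31, -14] -> largest is 31
  Remaining [-10, -35, 25, -14] -> largest is 25
  Remaining [-10, -35, -14] -> largest is -10
  Remaining [-35, -14] -> largest is -14
  Remaining [-35] -> largest is -35
Collecting the picks in order gives the descending list.
Final answer: [42, 31, 25, -10, -14, -35]


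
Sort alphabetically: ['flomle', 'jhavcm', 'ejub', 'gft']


Compare strings character by character (the first differing letter decides):
  'ejub' < 'flomle' since 'e' < 'f' at position 1
  'flomle' < 'gft' since 'f' < 'g' at position 1
  'gft' < 'jhavcm' since 'g' < 'j' at position 1
Chaining these comparisons gives the alphabetical order.
Final answer: ['ejub', 'flomle', 'gft', 'jhavcm']


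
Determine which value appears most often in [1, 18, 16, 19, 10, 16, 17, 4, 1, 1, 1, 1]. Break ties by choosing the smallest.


Count the frequency of each value:
  1 appears 5 time(s)
  4 appears 1 time(s)
  10 appears 1 time(s)
  16 appears 2 time(s)
  17 appears 1 time(s)
  18 appears 1 time(s)
  19 appears 1 time(s)
Maximum frequency is 5.
Only 1 reaches that frequency, so it is the mode.
Final answer: 1


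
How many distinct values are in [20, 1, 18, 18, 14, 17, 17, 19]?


List all unique values:
Distinct values: [1, 14, 17, 18, 19, 20]
Count = 6
Final answer: 6


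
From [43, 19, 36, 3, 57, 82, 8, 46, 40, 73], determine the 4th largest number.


Sort descending: [82, 73, 57, 46, 43, 40, 36, 19, 8, 3]
The 4th element (1-indexed) is at index 3.
Value = 46
Final answer: 46


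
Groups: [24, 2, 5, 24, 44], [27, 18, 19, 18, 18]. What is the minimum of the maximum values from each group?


Find max of each group:
  Group 1: [24, 2, 5, 24, 44] -> max = 44
  Group 2: [27, 18, 19, 18, 18] -> max = 27
Maxes: [44, 27]
Minimum of maxes = 27
Final answer: 27


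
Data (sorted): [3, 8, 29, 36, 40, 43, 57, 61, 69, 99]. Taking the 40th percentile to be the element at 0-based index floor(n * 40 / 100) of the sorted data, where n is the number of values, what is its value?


The dataset has n = 10 elements.
Index = floor(10 * 40 / 100) = floor(400 / 100) = floor(4) = 4
Counting from index 0 in the sorted data, the element at index 4 is 40.
Final answer: 40


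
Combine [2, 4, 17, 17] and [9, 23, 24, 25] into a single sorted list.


List A: [2, 4, 17, 17]
List B: [9, 23, 24, 25]
Repeatedly compare the front elements and take the smaller:
  2 vs 9 -> take 2
  4 vs 9 -> take 4
  17 vs 9 -> take 9
  17 vs 23 -> take 17
  17 vs 23 -> take 17
  A is exhausted; append the rest of B: [23, 24, 25]
Final answer: [2, 4, 9, 17, 17, 23, 24, 25]


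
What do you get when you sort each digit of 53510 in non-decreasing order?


The number 53510 has digits: 5, 3, 5, 1, 0
Sorted: 0, 1, 3, 5, 5
Joining the sorted digits gives the result.
Final answer: 01355


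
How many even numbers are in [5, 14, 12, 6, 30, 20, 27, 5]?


Check each element:
  5 is odd
  14 is even
  12 is even
  6 is even
  30 is even
  20 is even
  27 is odd
  5 is odd
Evens: [14, 12, 6, 30, 20]
Count of evens = 5
Final answer: 5


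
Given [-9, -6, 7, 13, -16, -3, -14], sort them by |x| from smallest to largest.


Compute absolute values:
  |-9| = 9
  |-6| = 6
  |7| = 7
  |13| = 13
  |-16| = 16
  |-3| = 3
  |-14| = 14
Absolute values in increasing order: 3 < 6 < 7 < 9 < 13 < 14 < 16
Listing the original numbers in that order gives the answer.
Final answer: [-3, -6, 7, -9, 13, -14, -16]


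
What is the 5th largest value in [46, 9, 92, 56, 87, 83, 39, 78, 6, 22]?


Sort descending: [92, 87, 83, 78, 56, 46, 39, 22, 9, 6]
The 5th element (1-indexed) is at index 4.
Value = 56
Final answer: 56


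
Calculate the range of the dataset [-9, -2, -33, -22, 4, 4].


Maximum value: 4
Minimum value: -33
Range = 4 - (-33) = 37
Final answer: 37


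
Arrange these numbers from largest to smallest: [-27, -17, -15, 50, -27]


Original list: [-27, -17, -15, 50, -27]
Repeatedly take the largest remaining element:
  Remaining [-27, -17, -15, 50, -27] -> largest is 50
  Remaining [-27, -17, -15, -27] -> largest is -15
  Remaining [-27, -17, -27] -> largest is -17
  Remaining [-27, -27] -> largest is -27
  Remaining [-27] -> largest is -27
Collecting the picks in order gives the descending list.
Final answer: [50, -15, -17, -27, -27]


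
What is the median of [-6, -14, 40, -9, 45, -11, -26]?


First, sort the list: [-26, -14, -11, -9, -6, 40, 45]
The list has 7 elements (odd count).
The middle index is 3 (0-based), and the element there is -9.
Final answer: -9


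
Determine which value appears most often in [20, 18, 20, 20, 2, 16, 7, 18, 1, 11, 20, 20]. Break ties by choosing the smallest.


Count the frequency of each value:
  1 appears 1 time(s)
  2 appears 1 time(s)
  7 appears 1 time(s)
  11 appears 1 time(s)
  16 appears 1 time(s)
  18 appears 2 time(s)
  20 appears 5 time(s)
Maximum frequency is 5.
Only 20 reaches that frequency, so it is the mode.
Final answer: 20


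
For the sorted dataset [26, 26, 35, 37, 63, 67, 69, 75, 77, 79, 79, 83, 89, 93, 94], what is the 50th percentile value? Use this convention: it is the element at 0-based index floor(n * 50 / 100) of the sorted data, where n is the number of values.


The dataset has n = 15 elements.
Index = floor(15 * 50 / 100) = floor(750 / 100) = floor(7.5) = 7
Counting from index 0 in the sorted data, the element at index 7 is 75.
Final answer: 75


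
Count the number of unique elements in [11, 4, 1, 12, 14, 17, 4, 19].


List all unique values:
Distinct values: [1, 4, 11, 12, 14, 17, 19]
Count = 7
Final answer: 7


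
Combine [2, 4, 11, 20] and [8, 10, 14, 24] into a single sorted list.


List A: [2, 4, 11, 20]
List B: [8, 10, 14, 24]
Repeatedly compare the front elements and take the smaller:
  2 vs 8 -> take 2
  4 vs 8 -> take 4
  11 vs 8 -> take 8
  11 vs 10 -> take 10
  11 vs 14 -> take 11
  20 vs 14 -> take 14
  20 vs 24 -> take 20
  A is exhausted; append the rest of B: [24]
Final answer: [2, 4, 8, 10, 11, 14, 20, 24]


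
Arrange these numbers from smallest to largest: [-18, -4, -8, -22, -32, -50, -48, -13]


Original list: [-18, -4, -8, -22, -32, -50, -48, -13]
Repeatedly take the smallest remaining element:
  Remaining [-18, -4, -8, -22, -32, -50, -48, -13] -> smallest is -50
  Remaining [-18, -4, -8, -22, -32, -48, -13] -> smallest is -48
  Remaining [-18, -4, -8, -22, -32, -13] -> smallest is -32
  Remaining [-18, -4, -8, -22, -13] -> smallest is -22
  Remaining [-18, -4, -8, -13] -> smallest is -18
  Remaining [-4, -8, -13] -> smallest is -13
  Remaining [-4, -8] -> smallest is -8
  Remaining [-4] -> smallest is -4
Collecting the picks in order gives the sorted list.
Final answer: [-50, -48, -32, -22, -18, -13, -8, -4]


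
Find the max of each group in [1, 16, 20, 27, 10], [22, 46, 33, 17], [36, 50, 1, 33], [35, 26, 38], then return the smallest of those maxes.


Find max of each group:
  Group 1: [1, 16, 20, 27, 10] -> max = 27
  Group 2: [22, 46, 33, 17] -> max = 46
  Group 3: [36, 50, 1, 33] -> max = 50
  Group 4: [35, 26, 38] -> max = 38
Maxes: [27, 46, 50, 38]
Minimum of maxes = 27
Final answer: 27


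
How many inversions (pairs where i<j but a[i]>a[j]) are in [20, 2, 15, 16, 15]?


For each element, count the later elements that are smaller than it:
  20 (index 0): smaller elements after it = [2, 15, 16, 15] -> 4
  2 (index 1): smaller elements after it = [] -> 0
  15 (index 2): smaller elements after it = [] -> 0
  16 (index 3): smaller elements after it = [15] -> 1
Total inversions = 4 + 0 + 0 + 1 = 5
Final answer: 5


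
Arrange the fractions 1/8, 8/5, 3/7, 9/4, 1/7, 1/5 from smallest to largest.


Convert to decimal for comparison:
  1/8 = 0.125
  8/5 = 1.6
  3/7 = 0.4286
  9/4 = 2.25
  1/7 = 0.1429
  1/5 = 0.2
Decimals in increasing order: 0.125 < 0.1429 < 0.2 < 0.4286 < 1.6 < 2.25
Writing each back as its fraction gives the sorted order.
Final answer: 1/8, 1/7, 1/5, 3/7, 8/5, 9/4


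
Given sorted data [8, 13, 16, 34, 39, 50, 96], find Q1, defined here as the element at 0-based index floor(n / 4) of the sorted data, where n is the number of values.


The list has n = 7 elements.
Q1 index = floor(7 / 4) = floor(1.75) = 1
Counting from index 0 in the sorted data, the element at index 1 is 13.
Final answer: 13


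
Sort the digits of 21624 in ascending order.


The number 21624 has digits: 2, 1, 6, 2, 4
Sorted: 1, 2, 2, 4, 6
Joining the sorted digits gives the result.
Final answer: 12246


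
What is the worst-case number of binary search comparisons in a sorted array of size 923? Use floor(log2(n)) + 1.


Binary search halves the search space each step.
Maximum comparisons = floor(log2(923)) + 1
log2(923) = 9.8502
floor(log2(923)) = 9, so 9 + 1 = 10
Final answer: 10


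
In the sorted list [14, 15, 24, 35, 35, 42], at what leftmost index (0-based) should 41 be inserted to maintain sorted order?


List is sorted: [14, 15, 24, 35, 35, 42]
We need the leftmost position where 41 can be inserted, i.e. the first index whose element is >= 41 (or the end of the list if none is).
Binary search with low=0, high=6 (0-based indices):
  low=0, high=6, mid=3: a[3]=35 < 41, so low = 4
  low=4, high=6, mid=5: a[5]=42 >= 41, so high = 5
  low=4, high=5, mid=4: a[4]=35 < 41, so low = 5
Now low = high = 5, so the insertion index is 5.
Final answer: 5


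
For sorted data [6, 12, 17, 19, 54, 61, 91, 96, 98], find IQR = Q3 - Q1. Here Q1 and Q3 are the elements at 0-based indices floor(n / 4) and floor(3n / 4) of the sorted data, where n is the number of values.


The data has n = 9 elements.
Q1 index = floor(9 / 4) = floor(2.25) = 2; Q3 index = floor(3 * 9 / 4) = floor(6.75) = 6
Q1 = element at index 2 = 17
Q3 = element at index 6 = 91
IQR = 91 - 17 = 74
Final answer: 74


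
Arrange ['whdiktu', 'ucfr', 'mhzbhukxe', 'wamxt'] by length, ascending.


Compute lengths:
  'whdiktu' has length 7
  'ucfr' has length 4
  'mhzbhukxe' has length 9
  'wamxt' has length 5
Lengths in increasing order: 4 < 5 < 7 < 9
Listing the words in that order gives the answer.
Final answer: ['ucfr', 'wamxt', 'whdiktu', 'mhzbhukxe']


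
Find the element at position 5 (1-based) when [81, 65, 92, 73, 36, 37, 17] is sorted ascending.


Sort ascending: [17, 36, 37, 65, 73, 81, 92]
The 5th element (1-indexed) is at index 4.
Value = 73
Final answer: 73


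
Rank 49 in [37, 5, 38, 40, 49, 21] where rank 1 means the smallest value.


Sort ascending: [5, 21, 37, 38, 40, 49]
Find 49 in the sorted list.
49 is at position 6 (1-indexed).
Final answer: 6


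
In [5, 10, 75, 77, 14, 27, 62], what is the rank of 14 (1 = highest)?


Sort descending: [77, 75, 62, 27, 14, 10, 5]
Find 14 in the sorted list.
14 is at position 5.
Final answer: 5


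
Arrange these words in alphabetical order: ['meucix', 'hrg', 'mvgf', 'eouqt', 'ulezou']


Compare strings character by character (the first differing letter decides):
  'eouqt' < 'hrg' since 'e' < 'h' at position 1
  'hrg' < 'meucix' since 'h' < 'm' at position 1
  'meucix' < 'mvgf' since 'e' < 'v' at position 2
  'mvgf' < 'ulezou' since 'm' < 'u' at position 1
Chaining these comparisons gives the alphabetical order.
Final answer: ['eouqt', 'hrg', 'meucix', 'mvgf', 'ulezou']


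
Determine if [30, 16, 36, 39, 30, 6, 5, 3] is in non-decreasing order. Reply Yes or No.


Check consecutive pairs:
  30 <= 16? False
  16 <= 36? True
  36 <= 39? True
  39 <= 30? False
  30 <= 6? False
  6 <= 5? False
  5 <= 3? False
5 consecutive pair(s) are out of order, so the list is not sorted.
Final answer: No


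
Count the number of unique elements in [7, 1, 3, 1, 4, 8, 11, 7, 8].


List all unique values:
Distinct values: [1, 3, 4, 7, 8, 11]
Count = 6
Final answer: 6


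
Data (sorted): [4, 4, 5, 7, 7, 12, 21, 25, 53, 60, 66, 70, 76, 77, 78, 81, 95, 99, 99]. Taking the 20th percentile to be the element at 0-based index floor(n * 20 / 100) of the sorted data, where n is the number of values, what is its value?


The dataset has n = 19 elements.
Index = floor(19 * 20 / 100) = floor(380 / 100) = floor(3.8) = 3
Counting from index 0 in the sorted data, the element at index 3 is 7.
Final answer: 7


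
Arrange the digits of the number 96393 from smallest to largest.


The number 96393 has digits: 9, 6, 3, 9, 3
Sorted: 3, 3, 6, 9, 9
Joining the sorted digits gives the result.
Final answer: 33699


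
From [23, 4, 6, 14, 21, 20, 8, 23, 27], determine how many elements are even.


Check each element:
  23 is odd
  4 is even
  6 is even
  14 is even
  21 is odd
  20 is even
  8 is even
  23 is odd
  27 is odd
Evens: [4, 6, 14, 20, 8]
Count of evens = 5
Final answer: 5


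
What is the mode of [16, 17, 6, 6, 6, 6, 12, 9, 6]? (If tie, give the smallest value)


Count the frequency of each value:
  6 appears 5 time(s)
  9 appears 1 time(s)
  12 appears 1 time(s)
  16 appears 1 time(s)
  17 appears 1 time(s)
Maximum frequency is 5.
Only 6 reaches that frequency, so it is the mode.
Final answer: 6


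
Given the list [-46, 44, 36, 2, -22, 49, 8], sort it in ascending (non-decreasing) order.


Original list: [-46, 44, 36, 2, -22, 49, 8]
Repeatedly take the smallest remaining element:
  Remaining [-46, 44, 36, 2, -22, 49, 8] -> smallest is -46
  Remaining [44, 36, 2, -22, 49, 8] -> smallest is -22
  Remaining [44, 36, 2, 49, 8] -> smallest is 2
  Remaining [44, 36, 49, 8] -> smallest is 8
  Remaining [44, 36, 49] -> smallest is 36
  Remaining [44, 49] -> smallest is 44
  Remaining [49] -> smallest is 49
Collecting the picks in order gives the sorted list.
Final answer: [-46, -22, 2, 8, 36, 44, 49]


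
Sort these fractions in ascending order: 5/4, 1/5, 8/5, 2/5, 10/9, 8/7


Convert to decimal for comparison:
  5/4 = 1.25
  1/5 = 0.2
  8/5 = 1.6
  2/5 = 0.4
  10/9 = 1.1111
  8/7 = 1.1429
Decimals in increasing order: 0.2 < 0.4 < 1.1111 < 1.1429 < 1.25 < 1.6
Writing each back as its fraction gives the sorted order.
Final answer: 1/5, 2/5, 10/9, 8/7, 5/4, 8/5


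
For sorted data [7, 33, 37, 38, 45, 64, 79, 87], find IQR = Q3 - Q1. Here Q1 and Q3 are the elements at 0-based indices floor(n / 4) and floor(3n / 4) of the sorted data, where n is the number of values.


The data has n = 8 elements.
Q1 index = floor(8 / 4) = floor(2) = 2; Q3 index = floor(3 * 8 / 4) = floor(6) = 6
Q1 = element at index 2 = 37
Q3 = element at index 6 = 79
IQR = 79 - 37 = 42
Final answer: 42


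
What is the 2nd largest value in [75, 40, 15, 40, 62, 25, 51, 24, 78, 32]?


Sort descending: [78, 75, 62, 51, 40, 40, 32, 25, 24, 15]
The 2nd element (1-indexed) is at index 1.
Value = 75
Final answer: 75


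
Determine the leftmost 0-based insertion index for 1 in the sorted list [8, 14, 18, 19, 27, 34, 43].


List is sorted: [8, 14, 18, 19, 27, 34, 43]
We need the leftmost position where 1 can be inserted, i.e. the first index whose element is >= 1 (or the end of the list if none is).
Binary search with low=0, high=7 (0-based indices):
  low=0, high=7, mid=3: a[3]=19 >= 1, so high = 3
  low=0, high=3, mid=1: a[1]=14 >= 1, so high = 1
  low=0, high=1, mid=0: a[0]=8 >= 1, so high = 0
Now low = high = 0, so the insertion index is 0.
Final answer: 0


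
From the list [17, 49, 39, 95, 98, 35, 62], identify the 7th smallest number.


Sort ascending: [17, 35, 39, 49, 62, 95, 98]
The 7th element (1-indexed) is at index 6.
Value = 98
Final answer: 98


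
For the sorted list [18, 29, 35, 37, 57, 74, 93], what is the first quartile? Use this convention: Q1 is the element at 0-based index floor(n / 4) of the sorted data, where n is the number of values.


The list has n = 7 elements.
Q1 index = floor(7 / 4) = floor(1.75) = 1
Counting from index 0 in the sorted data, the element at index 1 is 29.
Final answer: 29


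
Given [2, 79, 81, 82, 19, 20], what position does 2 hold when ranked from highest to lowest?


Sort descending: [82, 81, 79, 20, 19, 2]
Find 2 in the sorted list.
2 is at position 6.
Final answer: 6


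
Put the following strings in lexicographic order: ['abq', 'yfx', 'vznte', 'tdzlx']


Compare strings character by character (the first differing letter decides):
  'abq' < 'tdzlx' since 'a' < 't' at position 1
  'tdzlx' < 'vznte' since 't' < 'v' at position 1
  'vznte' < 'yfx' since 'v' < 'y' at position 1
Chaining these comparisons gives the alphabetical order.
Final answer: ['abq', 'tdzlx', 'vznte', 'yfx']


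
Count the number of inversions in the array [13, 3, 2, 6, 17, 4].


For each element, count the later elements that are smaller than it:
  13 (index 0): smaller elements after it = [3, 2, 6, 4] -> 4
  3 (index 1): smaller elements after it = [2] -> 1
  2 (index 2): smaller elements after it = [] -> 0
  6 (index 3): smaller elements after it = [4] -> 1
  17 (index 4): smaller elements after it = [4] -> 1
Total inversions = 4 + 1 + 0 + 1 + 1 = 7
Final answer: 7


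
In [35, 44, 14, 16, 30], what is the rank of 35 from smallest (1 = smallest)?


Sort ascending: [14, 16, 30, 35, 44]
Find 35 in the sorted list.
35 is at position 4 (1-indexed).
Final answer: 4


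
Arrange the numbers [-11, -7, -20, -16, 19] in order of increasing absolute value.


Compute absolute values:
  |-11| = 11
  |-7| = 7
  |-20| = 20
  |-16| = 16
  |19| = 19
Absolute values in increasing order: 7 < 11 < 16 < 19 < 20
Listing the original numbers in that order gives the answer.
Final answer: [-7, -11, -16, 19, -20]


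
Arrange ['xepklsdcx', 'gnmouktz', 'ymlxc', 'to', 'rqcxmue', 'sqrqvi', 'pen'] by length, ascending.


Compute lengths:
  'xepklsdcx' has length 9
  'gnmouktz' has length 8
  'ymlxc' has length 5
  'to' has length 2
  'rqcxmue' has length 7
  'sqrqvi' has length 6
  'pen' has length 3
Lengths in increasing order: 2 < 3 < 5 < 6 < 7 < 8 < 9
Listing the words in that order gives the answer.
Final answer: ['to', 'pen', 'ymlxc', 'sqrqvi', 'rqcxmue', 'gnmouktz', 'xepklsdcx']


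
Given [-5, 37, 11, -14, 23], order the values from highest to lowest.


Original list: [-5, 37, 11, -14, 23]
Repeatedly take the largest remaining element:
  Remaining [-5, 37, 11, -14, 23] -> largest is 37
  Remaining [-5, 11, -14, 23] -> largest is 23
  Remaining [-5, 11, -14] -> largest is 11
  Remaining [-5, -14] -> largest is -5
  Remaining [-14] -> largest is -14
Collecting the picks in order gives the descending list.
Final answer: [37, 23, 11, -5, -14]


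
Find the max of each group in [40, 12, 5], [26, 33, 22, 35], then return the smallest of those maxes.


Find max of each group:
  Group 1: [40, 12, 5] -> max = 40
  Group 2: [26, 33, 22, 35] -> max = 35
Maxes: [40, 35]
Minimum of maxes = 35
Final answer: 35


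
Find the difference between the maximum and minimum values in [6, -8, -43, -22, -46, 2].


Maximum value: 6
Minimum value: -46
Range = 6 - (-46) = 52
Final answer: 52


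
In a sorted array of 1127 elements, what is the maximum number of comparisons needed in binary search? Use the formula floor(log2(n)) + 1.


Binary search halves the search space each step.
Maximum comparisons = floor(log2(1127)) + 1
log2(1127) = 10.1383
floor(log2(1127)) = 10, so 10 + 1 = 11
Final answer: 11


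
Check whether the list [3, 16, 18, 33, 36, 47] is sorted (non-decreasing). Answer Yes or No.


Check consecutive pairs:
  3 <= 16? True
  16 <= 18? True
  18 <= 33? True
  33 <= 36? True
  36 <= 47? True
Every consecutive pair is in order, so the list is non-decreasing.
Final answer: Yes


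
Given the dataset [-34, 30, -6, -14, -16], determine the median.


First, sort the list: [-34, -16, -14, -6, 30]
The list has 5 elements (odd count).
The middle index is 2 (0-based), and the element there is -14.
Final answer: -14


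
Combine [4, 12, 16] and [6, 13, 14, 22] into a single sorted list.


List A: [4, 12, 16]
List B: [6, 13, 14, 22]
Repeatedly compare the front elements and take the smaller:
  4 vs 6 -> take 4
  12 vs 6 -> take 6
  12 vs 13 -> take 12
  16 vs 13 -> take 13
  16 vs 14 -> take 14
  16 vs 22 -> take 16
  A is exhausted; append the rest of B: [22]
Final answer: [4, 6, 12, 13, 14, 16, 22]
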